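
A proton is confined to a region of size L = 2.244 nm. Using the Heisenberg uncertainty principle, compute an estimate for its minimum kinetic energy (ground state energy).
1.030 μeV

Using the uncertainty principle to estimate ground state energy:

1. The position uncertainty is approximately the confinement size:
   Δx ≈ L = 2.244e-09 m

2. From ΔxΔp ≥ ℏ/2, the minimum momentum uncertainty is:
   Δp ≈ ℏ/(2L) = 2.350e-26 kg·m/s

3. The kinetic energy is approximately:
   KE ≈ (Δp)²/(2m) = (2.350e-26)²/(2 × 1.673e-27 kg)
   KE ≈ 1.651e-25 J = 1.030 μeV

This is an order-of-magnitude estimate of the ground state energy.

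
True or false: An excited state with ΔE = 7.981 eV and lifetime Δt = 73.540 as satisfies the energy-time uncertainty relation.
Yes, it satisfies the uncertainty relation.

Calculate the product ΔEΔt:
ΔE = 7.981 eV = 1.279e-18 J
ΔEΔt = (1.279e-18 J) × (7.354e-17 s)
ΔEΔt = 9.404e-35 J·s

Compare to the minimum allowed value ℏ/2:
ℏ/2 = 5.273e-35 J·s

Since ΔEΔt = 9.404e-35 J·s ≥ 5.273e-35 J·s = ℏ/2,
this satisfies the uncertainty relation.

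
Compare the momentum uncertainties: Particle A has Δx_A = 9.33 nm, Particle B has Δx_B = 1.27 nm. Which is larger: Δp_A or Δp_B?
Particle B has the larger minimum momentum uncertainty, by a factor of 7.35.

For each particle, the minimum momentum uncertainty is Δp_min = ℏ/(2Δx):

Particle A: Δp_A = ℏ/(2×9.330e-09 m) = 5.652e-27 kg·m/s
Particle B: Δp_B = ℏ/(2×1.270e-09 m) = 4.152e-26 kg·m/s

Ratio: Δp_B/Δp_A = 7.35

Since Δp_min ∝ 1/Δx, the particle with smaller position uncertainty (B) has larger momentum uncertainty.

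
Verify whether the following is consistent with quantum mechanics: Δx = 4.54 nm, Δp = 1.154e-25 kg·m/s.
Yes, it satisfies the uncertainty principle.

Calculate the product ΔxΔp:
ΔxΔp = (4.540e-09 m) × (1.154e-25 kg·m/s)
ΔxΔp = 5.239e-34 J·s

Compare to the minimum allowed value ℏ/2:
ℏ/2 = 5.273e-35 J·s

Since ΔxΔp = 5.239e-34 J·s ≥ 5.273e-35 J·s = ℏ/2,
the measurement satisfies the uncertainty principle.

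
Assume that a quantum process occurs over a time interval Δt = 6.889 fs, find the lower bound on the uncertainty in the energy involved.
47.773 meV

Using the energy-time uncertainty principle:
ΔEΔt ≥ ℏ/2

The minimum uncertainty in energy is:
ΔE_min = ℏ/(2Δt)
ΔE_min = (1.055e-34 J·s) / (2 × 6.889e-15 s)
ΔE_min = 7.654e-21 J = 47.773 meV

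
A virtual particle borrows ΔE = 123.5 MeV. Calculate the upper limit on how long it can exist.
2.665 ys

Using the energy-time uncertainty principle:
ΔEΔt ≥ ℏ/2

For a virtual particle borrowing energy ΔE, the maximum lifetime is:
Δt_max = ℏ/(2ΔE)

Converting energy:
ΔE = 123.5 MeV = 1.979e-11 J

Δt_max = (1.055e-34 J·s) / (2 × 1.979e-11 J)
Δt_max = 2.665e-24 s = 2.665 ys

Virtual particles with higher borrowed energy exist for shorter times.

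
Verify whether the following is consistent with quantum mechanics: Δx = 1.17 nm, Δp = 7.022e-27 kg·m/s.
No, it violates the uncertainty principle (impossible measurement).

Calculate the product ΔxΔp:
ΔxΔp = (1.170e-09 m) × (7.022e-27 kg·m/s)
ΔxΔp = 8.216e-36 J·s

Compare to the minimum allowed value ℏ/2:
ℏ/2 = 5.273e-35 J·s

Since ΔxΔp = 8.216e-36 J·s < 5.273e-35 J·s = ℏ/2,
the measurement violates the uncertainty principle.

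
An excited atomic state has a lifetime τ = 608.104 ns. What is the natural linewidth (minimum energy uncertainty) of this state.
541.200 peV

Using the energy-time uncertainty principle:
ΔEΔt ≥ ℏ/2

The lifetime τ represents the time uncertainty Δt.
The natural linewidth (minimum energy uncertainty) is:

ΔE = ℏ/(2τ)
ΔE = (1.055e-34 J·s) / (2 × 6.081e-07 s)
ΔE = 8.671e-29 J = 541.200 peV

This natural linewidth limits the precision of spectroscopic measurements.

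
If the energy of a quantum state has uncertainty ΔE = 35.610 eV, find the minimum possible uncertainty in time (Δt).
9.242 as

Using the energy-time uncertainty principle:
ΔEΔt ≥ ℏ/2

The minimum uncertainty in time is:
Δt_min = ℏ/(2ΔE)
Δt_min = (1.055e-34 J·s) / (2 × 5.705e-18 J)
Δt_min = 9.242e-18 s = 9.242 as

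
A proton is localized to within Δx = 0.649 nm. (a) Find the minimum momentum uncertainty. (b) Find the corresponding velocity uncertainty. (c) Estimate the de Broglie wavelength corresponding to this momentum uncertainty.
(a) Δp_min = 8.125 × 10^-26 kg·m/s
(b) Δv_min = 48.574 m/s
(c) λ_dB = 8.156 nm

Step-by-step:

(a) From the uncertainty principle:
Δp_min = ℏ/(2Δx) = (1.055e-34 J·s)/(2 × 6.490e-10 m) = 8.125e-26 kg·m/s

(b) The velocity uncertainty:
Δv = Δp/m = (8.125e-26 kg·m/s)/(1.673e-27 kg) = 4.857e+01 m/s = 48.574 m/s

(c) The de Broglie wavelength for this momentum:
λ = h/p = (6.626e-34 J·s)/(8.125e-26 kg·m/s) = 8.156e-09 m = 8.156 nm

Note: The de Broglie wavelength is comparable to the localization size, as expected from wave-particle duality.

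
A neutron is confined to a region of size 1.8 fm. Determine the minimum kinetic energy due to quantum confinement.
1.599 MeV

Using the uncertainty principle:

1. Position uncertainty: Δx ≈ 1.800e-15 m
2. Minimum momentum uncertainty: Δp = ℏ/(2Δx) = 2.929e-20 kg·m/s
3. Minimum kinetic energy:
   KE = (Δp)²/(2m) = (2.929e-20)²/(2 × 1.675e-27 kg)
   KE = 2.562e-13 J = 1.599 MeV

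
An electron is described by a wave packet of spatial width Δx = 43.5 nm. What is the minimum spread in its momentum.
1.212 × 10^-27 kg·m/s

For a wave packet, the spatial width Δx and momentum spread Δp are related by the uncertainty principle:
ΔxΔp ≥ ℏ/2

The minimum momentum spread is:
Δp_min = ℏ/(2Δx)
Δp_min = (1.055e-34 J·s) / (2 × 4.350e-08 m)
Δp_min = 1.212e-27 kg·m/s

A wave packet cannot have both a well-defined position and well-defined momentum.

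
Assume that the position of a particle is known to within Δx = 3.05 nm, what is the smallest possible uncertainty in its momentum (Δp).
1.729 × 10^-26 kg·m/s

Using the Heisenberg uncertainty principle:
ΔxΔp ≥ ℏ/2

The minimum uncertainty in momentum is:
Δp_min = ℏ/(2Δx)
Δp_min = (1.055e-34 J·s) / (2 × 3.050e-09 m)
Δp_min = 1.729e-26 kg·m/s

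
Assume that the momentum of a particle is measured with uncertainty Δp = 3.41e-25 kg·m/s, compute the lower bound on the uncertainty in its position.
154.629 pm

Using the Heisenberg uncertainty principle:
ΔxΔp ≥ ℏ/2

The minimum uncertainty in position is:
Δx_min = ℏ/(2Δp)
Δx_min = (1.055e-34 J·s) / (2 × 3.410e-25 kg·m/s)
Δx_min = 1.546e-10 m = 154.629 pm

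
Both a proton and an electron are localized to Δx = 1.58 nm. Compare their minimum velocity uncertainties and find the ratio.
The electron has the larger minimum velocity uncertainty, by a ratio of 1836.2.

For both particles, Δp_min = ℏ/(2Δx) = 3.337e-26 kg·m/s (same for both).

The velocity uncertainty is Δv = Δp/m:
- proton: Δv = 3.337e-26 / 1.673e-27 = 1.995e+01 m/s = 19.952 m/s
- electron: Δv = 3.337e-26 / 9.109e-31 = 3.664e+04 m/s = 36.635 km/s

Ratio: 3.664e+04 / 1.995e+01 = 1836.2

The lighter particle has larger velocity uncertainty because Δv ∝ 1/m.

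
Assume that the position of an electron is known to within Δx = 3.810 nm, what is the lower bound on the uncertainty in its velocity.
15.193 km/s

Using the Heisenberg uncertainty principle and Δp = mΔv:
ΔxΔp ≥ ℏ/2
Δx(mΔv) ≥ ℏ/2

The minimum uncertainty in velocity is:
Δv_min = ℏ/(2mΔx)
Δv_min = (1.055e-34 J·s) / (2 × 9.109e-31 kg × 3.810e-09 m)
Δv_min = 1.519e+04 m/s = 15.193 km/s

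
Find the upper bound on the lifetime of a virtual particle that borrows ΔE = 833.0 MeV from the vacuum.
3.951 × 10^-25 s

Using the energy-time uncertainty principle:
ΔEΔt ≥ ℏ/2

For a virtual particle borrowing energy ΔE, the maximum lifetime is:
Δt_max = ℏ/(2ΔE)

Converting energy:
ΔE = 833.0 MeV = 1.335e-10 J

Δt_max = (1.055e-34 J·s) / (2 × 1.335e-10 J)
Δt_max = 3.951e-25 s = 3.951 × 10^-25 s

Virtual particles with higher borrowed energy exist for shorter times.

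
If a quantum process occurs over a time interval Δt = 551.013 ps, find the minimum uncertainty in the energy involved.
597.274 neV

Using the energy-time uncertainty principle:
ΔEΔt ≥ ℏ/2

The minimum uncertainty in energy is:
ΔE_min = ℏ/(2Δt)
ΔE_min = (1.055e-34 J·s) / (2 × 5.510e-10 s)
ΔE_min = 9.569e-26 J = 597.274 neV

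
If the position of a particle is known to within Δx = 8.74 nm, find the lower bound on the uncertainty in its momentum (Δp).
6.033 × 10^-27 kg·m/s

Using the Heisenberg uncertainty principle:
ΔxΔp ≥ ℏ/2

The minimum uncertainty in momentum is:
Δp_min = ℏ/(2Δx)
Δp_min = (1.055e-34 J·s) / (2 × 8.740e-09 m)
Δp_min = 6.033e-27 kg·m/s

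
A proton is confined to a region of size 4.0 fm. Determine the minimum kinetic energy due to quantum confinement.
324.216 keV

Using the uncertainty principle:

1. Position uncertainty: Δx ≈ 4.000e-15 m
2. Minimum momentum uncertainty: Δp = ℏ/(2Δx) = 1.318e-20 kg·m/s
3. Minimum kinetic energy:
   KE = (Δp)²/(2m) = (1.318e-20)²/(2 × 1.673e-27 kg)
   KE = 5.195e-14 J = 324.216 keV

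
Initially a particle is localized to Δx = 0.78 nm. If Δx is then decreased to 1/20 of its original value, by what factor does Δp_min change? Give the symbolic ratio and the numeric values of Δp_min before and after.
Original Δp_min = 6.760 × 10^-26 kg·m/s; new Δp'_min = 1.352 × 10^-24 kg·m/s; ratio Δp'_min/Δp_min = 20.

From the uncertainty principle ΔxΔp ≥ ℏ/2, the minimum momentum uncertainty is Δp_min = ℏ/(2Δx).

Original (Δx = 0.78 nm = 7.800e-10 m):
Δp_min = (1.055e-34 J·s)/(2 × 7.800e-10 m) = 6.760e-26 kg·m/s

When Δx → (1/20)Δx:
Δp'_min = ℏ/(2 × (1/20)Δx) = 20 × ℏ/(2Δx) = 20 × Δp_min
Δp'_min = 20 × 6.760e-26 kg·m/s = 1.352e-24 kg·m/s

Since Δp_min ∝ 1/Δx, when Δx is decreased to 1/20 of its original value, Δp_min increases to 20 times its original value.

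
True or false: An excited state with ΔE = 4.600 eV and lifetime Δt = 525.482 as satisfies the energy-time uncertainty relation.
Yes, it satisfies the uncertainty relation.

Calculate the product ΔEΔt:
ΔE = 4.600 eV = 7.370e-19 J
ΔEΔt = (7.370e-19 J) × (5.255e-16 s)
ΔEΔt = 3.873e-34 J·s

Compare to the minimum allowed value ℏ/2:
ℏ/2 = 5.273e-35 J·s

Since ΔEΔt = 3.873e-34 J·s ≥ 5.273e-35 J·s = ℏ/2,
this satisfies the uncertainty relation.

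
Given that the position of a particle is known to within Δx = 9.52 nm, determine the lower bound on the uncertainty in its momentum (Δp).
5.539 × 10^-27 kg·m/s

Using the Heisenberg uncertainty principle:
ΔxΔp ≥ ℏ/2

The minimum uncertainty in momentum is:
Δp_min = ℏ/(2Δx)
Δp_min = (1.055e-34 J·s) / (2 × 9.520e-09 m)
Δp_min = 5.539e-27 kg·m/s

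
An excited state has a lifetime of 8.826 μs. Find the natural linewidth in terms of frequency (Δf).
9.016 kHz

Using the energy-time uncertainty principle and E = hf:
ΔEΔt ≥ ℏ/2
hΔf·Δt ≥ ℏ/2

The minimum frequency uncertainty is:
Δf = ℏ/(2hτ) = 1/(4πτ)
Δf = 1/(4π × 8.826e-06 s)
Δf = 9.016e+03 Hz = 9.016 kHz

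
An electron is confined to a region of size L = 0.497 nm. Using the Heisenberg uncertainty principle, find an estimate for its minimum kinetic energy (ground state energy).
38.561 meV

Using the uncertainty principle to estimate ground state energy:

1. The position uncertainty is approximately the confinement size:
   Δx ≈ L = 4.970e-10 m

2. From ΔxΔp ≥ ℏ/2, the minimum momentum uncertainty is:
   Δp ≈ ℏ/(2L) = 1.061e-25 kg·m/s

3. The kinetic energy is approximately:
   KE ≈ (Δp)²/(2m) = (1.061e-25)²/(2 × 9.109e-31 kg)
   KE ≈ 6.178e-21 J = 38.561 meV

This is an order-of-magnitude estimate of the ground state energy.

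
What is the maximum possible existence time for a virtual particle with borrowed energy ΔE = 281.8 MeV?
1.168 ys

Using the energy-time uncertainty principle:
ΔEΔt ≥ ℏ/2

For a virtual particle borrowing energy ΔE, the maximum lifetime is:
Δt_max = ℏ/(2ΔE)

Converting energy:
ΔE = 281.8 MeV = 4.515e-11 J

Δt_max = (1.055e-34 J·s) / (2 × 4.515e-11 J)
Δt_max = 1.168e-24 s = 1.168 ys

Virtual particles with higher borrowed energy exist for shorter times.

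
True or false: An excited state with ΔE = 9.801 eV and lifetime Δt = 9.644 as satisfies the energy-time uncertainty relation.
No, it violates the uncertainty relation.

Calculate the product ΔEΔt:
ΔE = 9.801 eV = 1.570e-18 J
ΔEΔt = (1.570e-18 J) × (9.644e-18 s)
ΔEΔt = 1.514e-35 J·s

Compare to the minimum allowed value ℏ/2:
ℏ/2 = 5.273e-35 J·s

Since ΔEΔt = 1.514e-35 J·s < 5.273e-35 J·s = ℏ/2,
this violates the uncertainty relation.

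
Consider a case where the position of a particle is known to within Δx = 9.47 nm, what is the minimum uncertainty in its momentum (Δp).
5.568 × 10^-27 kg·m/s

Using the Heisenberg uncertainty principle:
ΔxΔp ≥ ℏ/2

The minimum uncertainty in momentum is:
Δp_min = ℏ/(2Δx)
Δp_min = (1.055e-34 J·s) / (2 × 9.470e-09 m)
Δp_min = 5.568e-27 kg·m/s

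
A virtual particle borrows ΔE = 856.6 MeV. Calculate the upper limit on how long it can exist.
3.842 × 10^-25 s

Using the energy-time uncertainty principle:
ΔEΔt ≥ ℏ/2

For a virtual particle borrowing energy ΔE, the maximum lifetime is:
Δt_max = ℏ/(2ΔE)

Converting energy:
ΔE = 856.6 MeV = 1.372e-10 J

Δt_max = (1.055e-34 J·s) / (2 × 1.372e-10 J)
Δt_max = 3.842e-25 s = 3.842 × 10^-25 s

Virtual particles with higher borrowed energy exist for shorter times.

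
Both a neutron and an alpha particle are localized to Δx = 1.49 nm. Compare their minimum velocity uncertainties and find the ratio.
The neutron has the larger minimum velocity uncertainty, by a ratio of 4.0.

For both particles, Δp_min = ℏ/(2Δx) = 3.539e-26 kg·m/s (same for both).

The velocity uncertainty is Δv = Δp/m:
- neutron: Δv = 3.539e-26 / 1.675e-27 = 2.113e+01 m/s = 21.128 m/s
- alpha particle: Δv = 3.539e-26 / 6.645e-27 = 5.326e+00 m/s = 5.326 m/s

Ratio: 2.113e+01 / 5.326e+00 = 4.0

The lighter particle has larger velocity uncertainty because Δv ∝ 1/m.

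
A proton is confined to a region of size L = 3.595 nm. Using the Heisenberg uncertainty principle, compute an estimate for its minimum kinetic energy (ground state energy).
401.381 neV

Using the uncertainty principle to estimate ground state energy:

1. The position uncertainty is approximately the confinement size:
   Δx ≈ L = 3.595e-09 m

2. From ΔxΔp ≥ ℏ/2, the minimum momentum uncertainty is:
   Δp ≈ ℏ/(2L) = 1.467e-26 kg·m/s

3. The kinetic energy is approximately:
   KE ≈ (Δp)²/(2m) = (1.467e-26)²/(2 × 1.673e-27 kg)
   KE ≈ 6.431e-26 J = 401.381 neV

This is an order-of-magnitude estimate of the ground state energy.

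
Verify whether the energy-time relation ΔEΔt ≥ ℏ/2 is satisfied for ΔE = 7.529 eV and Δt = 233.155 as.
Yes, it satisfies the uncertainty relation.

Calculate the product ΔEΔt:
ΔE = 7.529 eV = 1.206e-18 J
ΔEΔt = (1.206e-18 J) × (2.332e-16 s)
ΔEΔt = 2.812e-34 J·s

Compare to the minimum allowed value ℏ/2:
ℏ/2 = 5.273e-35 J·s

Since ΔEΔt = 2.812e-34 J·s ≥ 5.273e-35 J·s = ℏ/2,
this satisfies the uncertainty relation.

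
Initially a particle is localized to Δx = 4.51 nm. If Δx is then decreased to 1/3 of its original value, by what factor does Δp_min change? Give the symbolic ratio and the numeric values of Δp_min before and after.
Original Δp_min = 1.169 × 10^-26 kg·m/s; new Δp'_min = 3.507 × 10^-26 kg·m/s; ratio Δp'_min/Δp_min = 3.

From the uncertainty principle ΔxΔp ≥ ℏ/2, the minimum momentum uncertainty is Δp_min = ℏ/(2Δx).

Original (Δx = 4.51 nm = 4.510e-09 m):
Δp_min = (1.055e-34 J·s)/(2 × 4.510e-09 m) = 1.169e-26 kg·m/s

When Δx → (1/3)Δx:
Δp'_min = ℏ/(2 × (1/3)Δx) = 3 × ℏ/(2Δx) = 3 × Δp_min
Δp'_min = 3 × 1.169e-26 kg·m/s = 3.507e-26 kg·m/s

Since Δp_min ∝ 1/Δx, when Δx is decreased to 1/3 of its original value, Δp_min increases to 3 times its original value.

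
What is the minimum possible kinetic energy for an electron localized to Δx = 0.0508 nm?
3.691 eV

Localizing a particle requires giving it sufficient momentum uncertainty:

1. From uncertainty principle: Δp ≥ ℏ/(2Δx)
   Δp_min = (1.055e-34 J·s) / (2 × 5.080e-11 m)
   Δp_min = 1.038e-24 kg·m/s

2. This momentum uncertainty corresponds to kinetic energy:
   KE ≈ (Δp)²/(2m) = (1.038e-24)²/(2 × 9.109e-31 kg)
   KE = 5.914e-19 J = 3.691 eV

Tighter localization requires more energy.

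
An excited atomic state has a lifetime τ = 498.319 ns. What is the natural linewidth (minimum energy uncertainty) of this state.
660.432 peV

Using the energy-time uncertainty principle:
ΔEΔt ≥ ℏ/2

The lifetime τ represents the time uncertainty Δt.
The natural linewidth (minimum energy uncertainty) is:

ΔE = ℏ/(2τ)
ΔE = (1.055e-34 J·s) / (2 × 4.983e-07 s)
ΔE = 1.058e-28 J = 660.432 peV

This natural linewidth limits the precision of spectroscopic measurements.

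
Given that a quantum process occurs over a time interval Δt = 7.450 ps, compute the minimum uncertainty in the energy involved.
44.175 μeV

Using the energy-time uncertainty principle:
ΔEΔt ≥ ℏ/2

The minimum uncertainty in energy is:
ΔE_min = ℏ/(2Δt)
ΔE_min = (1.055e-34 J·s) / (2 × 7.450e-12 s)
ΔE_min = 7.078e-24 J = 44.175 μeV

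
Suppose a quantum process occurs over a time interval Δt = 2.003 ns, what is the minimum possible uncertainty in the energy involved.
164.307 neV

Using the energy-time uncertainty principle:
ΔEΔt ≥ ℏ/2

The minimum uncertainty in energy is:
ΔE_min = ℏ/(2Δt)
ΔE_min = (1.055e-34 J·s) / (2 × 2.003e-09 s)
ΔE_min = 2.632e-26 J = 164.307 neV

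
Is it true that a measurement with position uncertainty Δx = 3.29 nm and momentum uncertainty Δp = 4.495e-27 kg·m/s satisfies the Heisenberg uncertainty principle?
No, it violates the uncertainty principle (impossible measurement).

Calculate the product ΔxΔp:
ΔxΔp = (3.290e-09 m) × (4.495e-27 kg·m/s)
ΔxΔp = 1.479e-35 J·s

Compare to the minimum allowed value ℏ/2:
ℏ/2 = 5.273e-35 J·s

Since ΔxΔp = 1.479e-35 J·s < 5.273e-35 J·s = ℏ/2,
the measurement violates the uncertainty principle.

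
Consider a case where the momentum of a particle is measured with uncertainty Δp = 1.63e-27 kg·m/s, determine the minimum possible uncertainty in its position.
32.349 nm

Using the Heisenberg uncertainty principle:
ΔxΔp ≥ ℏ/2

The minimum uncertainty in position is:
Δx_min = ℏ/(2Δp)
Δx_min = (1.055e-34 J·s) / (2 × 1.630e-27 kg·m/s)
Δx_min = 3.235e-08 m = 32.349 nm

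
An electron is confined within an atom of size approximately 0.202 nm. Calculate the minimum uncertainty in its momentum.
2.610 × 10^-25 kg·m/s

Using the Heisenberg uncertainty principle:
ΔxΔp ≥ ℏ/2

With Δx ≈ L = 2.020e-10 m (the confinement size):
Δp_min = ℏ/(2Δx)
Δp_min = (1.055e-34 J·s) / (2 × 2.020e-10 m)
Δp_min = 2.610e-25 kg·m/s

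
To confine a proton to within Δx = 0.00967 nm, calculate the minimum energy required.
55.475 meV

Localizing a particle requires giving it sufficient momentum uncertainty:

1. From uncertainty principle: Δp ≥ ℏ/(2Δx)
   Δp_min = (1.055e-34 J·s) / (2 × 9.670e-12 m)
   Δp_min = 5.453e-24 kg·m/s

2. This momentum uncertainty corresponds to kinetic energy:
   KE ≈ (Δp)²/(2m) = (5.453e-24)²/(2 × 1.673e-27 kg)
   KE = 8.888e-21 J = 55.475 meV

Tighter localization requires more energy.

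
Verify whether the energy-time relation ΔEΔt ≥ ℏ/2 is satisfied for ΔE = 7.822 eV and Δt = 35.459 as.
No, it violates the uncertainty relation.

Calculate the product ΔEΔt:
ΔE = 7.822 eV = 1.253e-18 J
ΔEΔt = (1.253e-18 J) × (3.546e-17 s)
ΔEΔt = 4.444e-35 J·s

Compare to the minimum allowed value ℏ/2:
ℏ/2 = 5.273e-35 J·s

Since ΔEΔt = 4.444e-35 J·s < 5.273e-35 J·s = ℏ/2,
this violates the uncertainty relation.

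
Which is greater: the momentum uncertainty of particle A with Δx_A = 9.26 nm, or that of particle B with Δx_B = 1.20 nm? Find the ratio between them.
Particle B has the larger minimum momentum uncertainty, by a factor of 7.72.

For each particle, the minimum momentum uncertainty is Δp_min = ℏ/(2Δx):

Particle A: Δp_A = ℏ/(2×9.260e-09 m) = 5.694e-27 kg·m/s
Particle B: Δp_B = ℏ/(2×1.200e-09 m) = 4.394e-26 kg·m/s

Ratio: Δp_B/Δp_A = 7.72

Since Δp_min ∝ 1/Δx, the particle with smaller position uncertainty (B) has larger momentum uncertainty.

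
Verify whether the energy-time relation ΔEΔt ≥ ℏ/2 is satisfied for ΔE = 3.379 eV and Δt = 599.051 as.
Yes, it satisfies the uncertainty relation.

Calculate the product ΔEΔt:
ΔE = 3.379 eV = 5.414e-19 J
ΔEΔt = (5.414e-19 J) × (5.991e-16 s)
ΔEΔt = 3.243e-34 J·s

Compare to the minimum allowed value ℏ/2:
ℏ/2 = 5.273e-35 J·s

Since ΔEΔt = 3.243e-34 J·s ≥ 5.273e-35 J·s = ℏ/2,
this satisfies the uncertainty relation.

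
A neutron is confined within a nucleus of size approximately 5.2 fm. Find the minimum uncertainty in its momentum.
1.014 × 10^-20 kg·m/s

Using the Heisenberg uncertainty principle:
ΔxΔp ≥ ℏ/2

With Δx ≈ L = 5.200e-15 m (the confinement size):
Δp_min = ℏ/(2Δx)
Δp_min = (1.055e-34 J·s) / (2 × 5.200e-15 m)
Δp_min = 1.014e-20 kg·m/s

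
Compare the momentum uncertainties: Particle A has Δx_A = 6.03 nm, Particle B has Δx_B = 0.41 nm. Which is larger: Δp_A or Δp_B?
Particle B has the larger minimum momentum uncertainty, by a factor of 14.71.

For each particle, the minimum momentum uncertainty is Δp_min = ℏ/(2Δx):

Particle A: Δp_A = ℏ/(2×6.030e-09 m) = 8.744e-27 kg·m/s
Particle B: Δp_B = ℏ/(2×4.100e-10 m) = 1.286e-25 kg·m/s

Ratio: Δp_B/Δp_A = 14.71

Since Δp_min ∝ 1/Δx, the particle with smaller position uncertainty (B) has larger momentum uncertainty.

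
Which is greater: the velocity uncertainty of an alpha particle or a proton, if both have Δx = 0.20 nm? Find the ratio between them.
The proton has the larger minimum velocity uncertainty, by a ratio of 4.0.

For both particles, Δp_min = ℏ/(2Δx) = 2.636e-25 kg·m/s (same for both).

The velocity uncertainty is Δv = Δp/m:
- alpha particle: Δv = 2.636e-25 / 6.645e-27 = 3.968e+01 m/s = 39.677 m/s
- proton: Δv = 2.636e-25 / 1.673e-27 = 1.576e+02 m/s = 157.623 m/s

Ratio: 1.576e+02 / 3.968e+01 = 4.0

The lighter particle has larger velocity uncertainty because Δv ∝ 1/m.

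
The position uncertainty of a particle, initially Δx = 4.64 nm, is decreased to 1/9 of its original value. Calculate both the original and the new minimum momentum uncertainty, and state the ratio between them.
Original Δp_min = 1.136 × 10^-26 kg·m/s; new Δp'_min = 1.023 × 10^-25 kg·m/s; ratio Δp'_min/Δp_min = 9.

From the uncertainty principle ΔxΔp ≥ ℏ/2, the minimum momentum uncertainty is Δp_min = ℏ/(2Δx).

Original (Δx = 4.64 nm = 4.640e-09 m):
Δp_min = (1.055e-34 J·s)/(2 × 4.640e-09 m) = 1.136e-26 kg·m/s

When Δx → (1/9)Δx:
Δp'_min = ℏ/(2 × (1/9)Δx) = 9 × ℏ/(2Δx) = 9 × Δp_min
Δp'_min = 9 × 1.136e-26 kg·m/s = 1.023e-25 kg·m/s

Since Δp_min ∝ 1/Δx, when Δx is decreased to 1/9 of its original value, Δp_min increases to 9 times its original value.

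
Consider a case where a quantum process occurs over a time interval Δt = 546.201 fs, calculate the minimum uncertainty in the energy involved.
602.536 μeV

Using the energy-time uncertainty principle:
ΔEΔt ≥ ℏ/2

The minimum uncertainty in energy is:
ΔE_min = ℏ/(2Δt)
ΔE_min = (1.055e-34 J·s) / (2 × 5.462e-13 s)
ΔE_min = 9.654e-23 J = 602.536 μeV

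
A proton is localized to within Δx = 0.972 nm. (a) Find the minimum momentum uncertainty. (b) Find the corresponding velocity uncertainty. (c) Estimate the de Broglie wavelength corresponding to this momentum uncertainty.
(a) Δp_min = 5.425 × 10^-26 kg·m/s
(b) Δv_min = 32.433 m/s
(c) λ_dB = 12.215 nm

Step-by-step:

(a) From the uncertainty principle:
Δp_min = ℏ/(2Δx) = (1.055e-34 J·s)/(2 × 9.720e-10 m) = 5.425e-26 kg·m/s

(b) The velocity uncertainty:
Δv = Δp/m = (5.425e-26 kg·m/s)/(1.673e-27 kg) = 3.243e+01 m/s = 32.433 m/s

(c) The de Broglie wavelength for this momentum:
λ = h/p = (6.626e-34 J·s)/(5.425e-26 kg·m/s) = 1.221e-08 m = 12.215 nm

Note: The de Broglie wavelength is comparable to the localization size, as expected from wave-particle duality.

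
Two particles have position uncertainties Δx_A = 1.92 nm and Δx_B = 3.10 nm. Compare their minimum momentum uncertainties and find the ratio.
Particle A has the larger minimum momentum uncertainty, by a factor of 1.61.

For each particle, the minimum momentum uncertainty is Δp_min = ℏ/(2Δx):

Particle A: Δp_A = ℏ/(2×1.920e-09 m) = 2.746e-26 kg·m/s
Particle B: Δp_B = ℏ/(2×3.100e-09 m) = 1.701e-26 kg·m/s

Ratio: Δp_A/Δp_B = 1.61

Since Δp_min ∝ 1/Δx, the particle with smaller position uncertainty (A) has larger momentum uncertainty.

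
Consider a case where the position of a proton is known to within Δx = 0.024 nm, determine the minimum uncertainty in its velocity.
1.314 km/s

Using the Heisenberg uncertainty principle and Δp = mΔv:
ΔxΔp ≥ ℏ/2
Δx(mΔv) ≥ ℏ/2

The minimum uncertainty in velocity is:
Δv_min = ℏ/(2mΔx)
Δv_min = (1.055e-34 J·s) / (2 × 1.673e-27 kg × 2.400e-11 m)
Δv_min = 1.314e+03 m/s = 1.314 km/s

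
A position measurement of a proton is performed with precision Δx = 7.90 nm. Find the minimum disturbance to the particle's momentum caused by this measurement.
6.675 × 10^-27 kg·m/s

The uncertainty principle implies that measuring position disturbs momentum:
ΔxΔp ≥ ℏ/2

When we measure position with precision Δx, we necessarily introduce a momentum uncertainty:
Δp ≥ ℏ/(2Δx)
Δp_min = (1.055e-34 J·s) / (2 × 7.900e-09 m)
Δp_min = 6.675e-27 kg·m/s

The more precisely we measure position, the greater the momentum disturbance.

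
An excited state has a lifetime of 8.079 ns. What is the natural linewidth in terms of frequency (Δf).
9.850 MHz

Using the energy-time uncertainty principle and E = hf:
ΔEΔt ≥ ℏ/2
hΔf·Δt ≥ ℏ/2

The minimum frequency uncertainty is:
Δf = ℏ/(2hτ) = 1/(4πτ)
Δf = 1/(4π × 8.079e-09 s)
Δf = 9.850e+06 Hz = 9.850 MHz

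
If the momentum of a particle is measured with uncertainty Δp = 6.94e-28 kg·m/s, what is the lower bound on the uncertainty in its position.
75.978 nm

Using the Heisenberg uncertainty principle:
ΔxΔp ≥ ℏ/2

The minimum uncertainty in position is:
Δx_min = ℏ/(2Δp)
Δx_min = (1.055e-34 J·s) / (2 × 6.940e-28 kg·m/s)
Δx_min = 7.598e-08 m = 75.978 nm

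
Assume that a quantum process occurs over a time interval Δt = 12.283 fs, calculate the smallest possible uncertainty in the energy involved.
26.794 meV

Using the energy-time uncertainty principle:
ΔEΔt ≥ ℏ/2

The minimum uncertainty in energy is:
ΔE_min = ℏ/(2Δt)
ΔE_min = (1.055e-34 J·s) / (2 × 1.228e-14 s)
ΔE_min = 4.293e-21 J = 26.794 meV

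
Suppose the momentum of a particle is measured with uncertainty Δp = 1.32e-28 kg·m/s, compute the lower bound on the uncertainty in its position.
399.459 nm

Using the Heisenberg uncertainty principle:
ΔxΔp ≥ ℏ/2

The minimum uncertainty in position is:
Δx_min = ℏ/(2Δp)
Δx_min = (1.055e-34 J·s) / (2 × 1.320e-28 kg·m/s)
Δx_min = 3.995e-07 m = 399.459 nm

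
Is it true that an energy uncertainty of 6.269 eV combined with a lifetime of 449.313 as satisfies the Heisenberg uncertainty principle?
Yes, it satisfies the uncertainty relation.

Calculate the product ΔEΔt:
ΔE = 6.269 eV = 1.004e-18 J
ΔEΔt = (1.004e-18 J) × (4.493e-16 s)
ΔEΔt = 4.513e-34 J·s

Compare to the minimum allowed value ℏ/2:
ℏ/2 = 5.273e-35 J·s

Since ΔEΔt = 4.513e-34 J·s ≥ 5.273e-35 J·s = ℏ/2,
this satisfies the uncertainty relation.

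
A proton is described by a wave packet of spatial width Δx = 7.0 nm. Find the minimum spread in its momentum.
7.533 × 10^-27 kg·m/s

For a wave packet, the spatial width Δx and momentum spread Δp are related by the uncertainty principle:
ΔxΔp ≥ ℏ/2

The minimum momentum spread is:
Δp_min = ℏ/(2Δx)
Δp_min = (1.055e-34 J·s) / (2 × 7.000e-09 m)
Δp_min = 7.533e-27 kg·m/s

A wave packet cannot have both a well-defined position and well-defined momentum.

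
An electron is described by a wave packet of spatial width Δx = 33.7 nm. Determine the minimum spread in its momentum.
1.565 × 10^-27 kg·m/s

For a wave packet, the spatial width Δx and momentum spread Δp are related by the uncertainty principle:
ΔxΔp ≥ ℏ/2

The minimum momentum spread is:
Δp_min = ℏ/(2Δx)
Δp_min = (1.055e-34 J·s) / (2 × 3.370e-08 m)
Δp_min = 1.565e-27 kg·m/s

A wave packet cannot have both a well-defined position and well-defined momentum.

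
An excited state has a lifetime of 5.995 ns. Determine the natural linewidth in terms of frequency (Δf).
13.274 MHz

Using the energy-time uncertainty principle and E = hf:
ΔEΔt ≥ ℏ/2
hΔf·Δt ≥ ℏ/2

The minimum frequency uncertainty is:
Δf = ℏ/(2hτ) = 1/(4πτ)
Δf = 1/(4π × 5.995e-09 s)
Δf = 1.327e+07 Hz = 13.274 MHz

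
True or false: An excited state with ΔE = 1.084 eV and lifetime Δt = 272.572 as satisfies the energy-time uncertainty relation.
No, it violates the uncertainty relation.

Calculate the product ΔEΔt:
ΔE = 1.084 eV = 1.737e-19 J
ΔEΔt = (1.737e-19 J) × (2.726e-16 s)
ΔEΔt = 4.734e-35 J·s

Compare to the minimum allowed value ℏ/2:
ℏ/2 = 5.273e-35 J·s

Since ΔEΔt = 4.734e-35 J·s < 5.273e-35 J·s = ℏ/2,
this violates the uncertainty relation.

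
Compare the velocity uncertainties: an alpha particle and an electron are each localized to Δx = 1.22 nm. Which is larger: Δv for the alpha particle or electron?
The electron has the larger minimum velocity uncertainty, by a ratio of 7294.3.

For both particles, Δp_min = ℏ/(2Δx) = 4.322e-26 kg·m/s (same for both).

The velocity uncertainty is Δv = Δp/m:
- alpha particle: Δv = 4.322e-26 / 6.645e-27 = 6.504e+00 m/s = 6.504 m/s
- electron: Δv = 4.322e-26 / 9.109e-31 = 4.745e+04 m/s = 47.446 km/s

Ratio: 4.745e+04 / 6.504e+00 = 7294.3

The lighter particle has larger velocity uncertainty because Δv ∝ 1/m.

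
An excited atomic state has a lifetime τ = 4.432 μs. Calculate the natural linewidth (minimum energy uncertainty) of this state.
74.257 peV

Using the energy-time uncertainty principle:
ΔEΔt ≥ ℏ/2

The lifetime τ represents the time uncertainty Δt.
The natural linewidth (minimum energy uncertainty) is:

ΔE = ℏ/(2τ)
ΔE = (1.055e-34 J·s) / (2 × 4.432e-06 s)
ΔE = 1.190e-29 J = 74.257 peV

This natural linewidth limits the precision of spectroscopic measurements.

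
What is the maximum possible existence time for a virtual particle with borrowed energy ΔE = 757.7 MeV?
4.343 × 10^-25 s

Using the energy-time uncertainty principle:
ΔEΔt ≥ ℏ/2

For a virtual particle borrowing energy ΔE, the maximum lifetime is:
Δt_max = ℏ/(2ΔE)

Converting energy:
ΔE = 757.7 MeV = 1.214e-10 J

Δt_max = (1.055e-34 J·s) / (2 × 1.214e-10 J)
Δt_max = 4.343e-25 s = 4.343 × 10^-25 s

Virtual particles with higher borrowed energy exist for shorter times.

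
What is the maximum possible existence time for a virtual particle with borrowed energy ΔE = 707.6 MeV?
4.651 × 10^-25 s

Using the energy-time uncertainty principle:
ΔEΔt ≥ ℏ/2

For a virtual particle borrowing energy ΔE, the maximum lifetime is:
Δt_max = ℏ/(2ΔE)

Converting energy:
ΔE = 707.6 MeV = 1.134e-10 J

Δt_max = (1.055e-34 J·s) / (2 × 1.134e-10 J)
Δt_max = 4.651e-25 s = 4.651 × 10^-25 s

Virtual particles with higher borrowed energy exist for shorter times.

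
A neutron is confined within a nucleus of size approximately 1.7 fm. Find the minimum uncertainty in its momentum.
3.102 × 10^-20 kg·m/s

Using the Heisenberg uncertainty principle:
ΔxΔp ≥ ℏ/2

With Δx ≈ L = 1.700e-15 m (the confinement size):
Δp_min = ℏ/(2Δx)
Δp_min = (1.055e-34 J·s) / (2 × 1.700e-15 m)
Δp_min = 3.102e-20 kg·m/s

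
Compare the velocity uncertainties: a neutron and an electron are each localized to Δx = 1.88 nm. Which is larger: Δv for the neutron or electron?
The electron has the larger minimum velocity uncertainty, by a ratio of 1838.7.

For both particles, Δp_min = ℏ/(2Δx) = 2.805e-26 kg·m/s (same for both).

The velocity uncertainty is Δv = Δp/m:
- neutron: Δv = 2.805e-26 / 1.675e-27 = 1.675e+01 m/s = 16.745 m/s
- electron: Δv = 2.805e-26 / 9.109e-31 = 3.079e+04 m/s = 30.789 km/s

Ratio: 3.079e+04 / 1.675e+01 = 1838.7

The lighter particle has larger velocity uncertainty because Δv ∝ 1/m.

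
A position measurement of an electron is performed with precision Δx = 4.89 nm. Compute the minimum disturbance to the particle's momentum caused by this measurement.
1.078 × 10^-26 kg·m/s

The uncertainty principle implies that measuring position disturbs momentum:
ΔxΔp ≥ ℏ/2

When we measure position with precision Δx, we necessarily introduce a momentum uncertainty:
Δp ≥ ℏ/(2Δx)
Δp_min = (1.055e-34 J·s) / (2 × 4.890e-09 m)
Δp_min = 1.078e-26 kg·m/s

The more precisely we measure position, the greater the momentum disturbance.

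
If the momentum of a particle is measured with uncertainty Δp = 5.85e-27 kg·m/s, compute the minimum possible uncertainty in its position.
9.013 nm

Using the Heisenberg uncertainty principle:
ΔxΔp ≥ ℏ/2

The minimum uncertainty in position is:
Δx_min = ℏ/(2Δp)
Δx_min = (1.055e-34 J·s) / (2 × 5.850e-27 kg·m/s)
Δx_min = 9.013e-09 m = 9.013 nm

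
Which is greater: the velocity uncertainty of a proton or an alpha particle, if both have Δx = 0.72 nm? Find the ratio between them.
The proton has the larger minimum velocity uncertainty, by a ratio of 4.0.

For both particles, Δp_min = ℏ/(2Δx) = 7.323e-26 kg·m/s (same for both).

The velocity uncertainty is Δv = Δp/m:
- proton: Δv = 7.323e-26 / 1.673e-27 = 4.378e+01 m/s = 43.784 m/s
- alpha particle: Δv = 7.323e-26 / 6.645e-27 = 1.102e+01 m/s = 11.022 m/s

Ratio: 4.378e+01 / 1.102e+01 = 4.0

The lighter particle has larger velocity uncertainty because Δv ∝ 1/m.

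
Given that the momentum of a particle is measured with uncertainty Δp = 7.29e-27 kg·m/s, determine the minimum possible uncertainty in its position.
7.233 nm

Using the Heisenberg uncertainty principle:
ΔxΔp ≥ ℏ/2

The minimum uncertainty in position is:
Δx_min = ℏ/(2Δp)
Δx_min = (1.055e-34 J·s) / (2 × 7.290e-27 kg·m/s)
Δx_min = 7.233e-09 m = 7.233 nm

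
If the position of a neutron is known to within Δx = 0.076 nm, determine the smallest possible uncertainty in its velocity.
414.225 m/s

Using the Heisenberg uncertainty principle and Δp = mΔv:
ΔxΔp ≥ ℏ/2
Δx(mΔv) ≥ ℏ/2

The minimum uncertainty in velocity is:
Δv_min = ℏ/(2mΔx)
Δv_min = (1.055e-34 J·s) / (2 × 1.675e-27 kg × 7.600e-11 m)
Δv_min = 4.142e+02 m/s = 414.225 m/s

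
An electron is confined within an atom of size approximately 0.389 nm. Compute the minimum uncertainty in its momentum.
1.355 × 10^-25 kg·m/s

Using the Heisenberg uncertainty principle:
ΔxΔp ≥ ℏ/2

With Δx ≈ L = 3.890e-10 m (the confinement size):
Δp_min = ℏ/(2Δx)
Δp_min = (1.055e-34 J·s) / (2 × 3.890e-10 m)
Δp_min = 1.355e-25 kg·m/s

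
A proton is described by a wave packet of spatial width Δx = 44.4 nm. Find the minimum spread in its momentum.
1.188 × 10^-27 kg·m/s

For a wave packet, the spatial width Δx and momentum spread Δp are related by the uncertainty principle:
ΔxΔp ≥ ℏ/2

The minimum momentum spread is:
Δp_min = ℏ/(2Δx)
Δp_min = (1.055e-34 J·s) / (2 × 4.440e-08 m)
Δp_min = 1.188e-27 kg·m/s

A wave packet cannot have both a well-defined position and well-defined momentum.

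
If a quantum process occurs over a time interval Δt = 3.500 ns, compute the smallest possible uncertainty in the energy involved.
94.030 neV

Using the energy-time uncertainty principle:
ΔEΔt ≥ ℏ/2

The minimum uncertainty in energy is:
ΔE_min = ℏ/(2Δt)
ΔE_min = (1.055e-34 J·s) / (2 × 3.500e-09 s)
ΔE_min = 1.507e-26 J = 94.030 neV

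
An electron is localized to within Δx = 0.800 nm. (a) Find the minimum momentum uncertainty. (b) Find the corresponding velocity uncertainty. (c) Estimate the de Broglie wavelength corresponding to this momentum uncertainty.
(a) Δp_min = 6.591 × 10^-26 kg·m/s
(b) Δv_min = 72.355 km/s
(c) λ_dB = 10.053 nm

Step-by-step:

(a) From the uncertainty principle:
Δp_min = ℏ/(2Δx) = (1.055e-34 J·s)/(2 × 8.000e-10 m) = 6.591e-26 kg·m/s

(b) The velocity uncertainty:
Δv = Δp/m = (6.591e-26 kg·m/s)/(9.109e-31 kg) = 7.235e+04 m/s = 72.355 km/s

(c) The de Broglie wavelength for this momentum:
λ = h/p = (6.626e-34 J·s)/(6.591e-26 kg·m/s) = 1.005e-08 m = 10.053 nm

Note: The de Broglie wavelength is comparable to the localization size, as expected from wave-particle duality.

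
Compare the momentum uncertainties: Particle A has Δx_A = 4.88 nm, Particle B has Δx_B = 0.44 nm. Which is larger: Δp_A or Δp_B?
Particle B has the larger minimum momentum uncertainty, by a factor of 11.09.

For each particle, the minimum momentum uncertainty is Δp_min = ℏ/(2Δx):

Particle A: Δp_A = ℏ/(2×4.880e-09 m) = 1.081e-26 kg·m/s
Particle B: Δp_B = ℏ/(2×4.400e-10 m) = 1.198e-25 kg·m/s

Ratio: Δp_B/Δp_A = 11.09

Since Δp_min ∝ 1/Δx, the particle with smaller position uncertainty (B) has larger momentum uncertainty.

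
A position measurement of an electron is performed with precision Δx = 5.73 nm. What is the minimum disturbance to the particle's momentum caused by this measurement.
9.202 × 10^-27 kg·m/s

The uncertainty principle implies that measuring position disturbs momentum:
ΔxΔp ≥ ℏ/2

When we measure position with precision Δx, we necessarily introduce a momentum uncertainty:
Δp ≥ ℏ/(2Δx)
Δp_min = (1.055e-34 J·s) / (2 × 5.730e-09 m)
Δp_min = 9.202e-27 kg·m/s

The more precisely we measure position, the greater the momentum disturbance.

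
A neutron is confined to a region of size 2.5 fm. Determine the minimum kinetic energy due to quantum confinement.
828.850 keV

Using the uncertainty principle:

1. Position uncertainty: Δx ≈ 2.500e-15 m
2. Minimum momentum uncertainty: Δp = ℏ/(2Δx) = 2.109e-20 kg·m/s
3. Minimum kinetic energy:
   KE = (Δp)²/(2m) = (2.109e-20)²/(2 × 1.675e-27 kg)
   KE = 1.328e-13 J = 828.850 keV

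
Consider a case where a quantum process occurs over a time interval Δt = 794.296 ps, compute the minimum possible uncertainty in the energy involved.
414.337 neV

Using the energy-time uncertainty principle:
ΔEΔt ≥ ℏ/2

The minimum uncertainty in energy is:
ΔE_min = ℏ/(2Δt)
ΔE_min = (1.055e-34 J·s) / (2 × 7.943e-10 s)
ΔE_min = 6.638e-26 J = 414.337 neV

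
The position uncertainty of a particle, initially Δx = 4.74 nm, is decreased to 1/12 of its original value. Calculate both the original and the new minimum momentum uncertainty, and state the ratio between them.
Original Δp_min = 1.112 × 10^-26 kg·m/s; new Δp'_min = 1.335 × 10^-25 kg·m/s; ratio Δp'_min/Δp_min = 12.

From the uncertainty principle ΔxΔp ≥ ℏ/2, the minimum momentum uncertainty is Δp_min = ℏ/(2Δx).

Original (Δx = 4.74 nm = 4.740e-09 m):
Δp_min = (1.055e-34 J·s)/(2 × 4.740e-09 m) = 1.112e-26 kg·m/s

When Δx → (1/12)Δx:
Δp'_min = ℏ/(2 × (1/12)Δx) = 12 × ℏ/(2Δx) = 12 × Δp_min
Δp'_min = 12 × 1.112e-26 kg·m/s = 1.335e-25 kg·m/s

Since Δp_min ∝ 1/Δx, when Δx is decreased to 1/12 of its original value, Δp_min increases to 12 times its original value.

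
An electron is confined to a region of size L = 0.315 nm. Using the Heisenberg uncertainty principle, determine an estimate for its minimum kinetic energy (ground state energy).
95.994 meV

Using the uncertainty principle to estimate ground state energy:

1. The position uncertainty is approximately the confinement size:
   Δx ≈ L = 3.150e-10 m

2. From ΔxΔp ≥ ℏ/2, the minimum momentum uncertainty is:
   Δp ≈ ℏ/(2L) = 1.674e-25 kg·m/s

3. The kinetic energy is approximately:
   KE ≈ (Δp)²/(2m) = (1.674e-25)²/(2 × 9.109e-31 kg)
   KE ≈ 1.538e-20 J = 95.994 meV

This is an order-of-magnitude estimate of the ground state energy.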